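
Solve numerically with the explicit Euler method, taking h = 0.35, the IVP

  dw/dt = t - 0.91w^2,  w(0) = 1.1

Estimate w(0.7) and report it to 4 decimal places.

Euler: w_{n+1} = w_n + h·f(t_n, w_n).
t=0.000000, w=1.100000: f=-1.101100 → w ← 1.100000 + 0.35·(-1.101100) = 0.714615
t=0.350000, w=0.714615: f=-0.114714 → w ← 0.714615 + 0.35·(-0.114714) = 0.674465
w(0.7) ≈ 0.6745

0.6745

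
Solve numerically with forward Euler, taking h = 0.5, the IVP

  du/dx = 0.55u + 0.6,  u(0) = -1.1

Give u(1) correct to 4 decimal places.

Euler: u_{n+1} = u_n + h·f(x_n, u_n).
x=0.000000, u=-1.100000: f=-0.005000 → u ← -1.100000 + 0.5·(-0.005000) = -1.102500
x=0.500000, u=-1.102500: f=-0.006375 → u ← -1.102500 + 0.5·(-0.006375) = -1.105688
u(1) ≈ -1.1057

-1.1057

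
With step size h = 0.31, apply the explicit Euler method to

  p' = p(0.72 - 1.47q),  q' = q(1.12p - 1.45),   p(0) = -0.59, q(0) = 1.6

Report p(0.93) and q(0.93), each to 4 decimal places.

-0.3142, 0.1124

Euler on (p,q): p_{n+1} = p_n + h·p', q_{n+1} = q_n + h·q'.
0.000000: (-0.590000, 1.600000); f=(0.962880, -3.377280) → (-0.291507, 0.553043)
0.310000: (-0.291507, 0.553043); f=(0.027102, -0.982475) → (-0.283105, 0.248476)
0.620000: (-0.283105, 0.248476); f=(-0.100429, -0.439077) → (-0.314238, 0.112362)
(p(0.93), q(0.93)) ≈ (-0.3142, 0.1124)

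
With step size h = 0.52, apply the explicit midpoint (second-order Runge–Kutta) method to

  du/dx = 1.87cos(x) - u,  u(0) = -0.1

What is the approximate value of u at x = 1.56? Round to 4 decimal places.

0.6591

Midpoint: k1 = f(x_n, u_n); k2 = f(x_n + h/2, u_n + (h/2)·k1); u_{n+1} = u_n + h·k2.
x=0.000000, u=-0.100000:
  k1 = f(0.000000, -0.100000) = 1.970000
  k2 = f(0.260000, 0.412200) = 1.394949
  u ← -0.100000 + 0.52·1.394949 = 0.625374
x=0.520000, u=0.625374:
  k1 = f(0.520000, 0.625374) = 0.997448
  k2 = f(0.780000, 0.884710) = 0.444698
  u ← 0.625374 + 0.52·0.444698 = 0.856617
x=1.040000, u=0.856617:
  k1 = f(1.040000, 0.856617) = 0.090015
  k2 = f(1.300000, 0.880021) = -0.379798
  u ← 0.856617 + 0.52·(-0.379798) = 0.659122
u(1.56) ≈ 0.6591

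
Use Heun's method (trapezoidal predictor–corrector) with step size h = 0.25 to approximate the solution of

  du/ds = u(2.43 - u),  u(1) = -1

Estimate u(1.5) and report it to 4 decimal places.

-9.1248

Heun: k1 = f(s_n, u_n); k2 = f(s_n + h, u_n + h·k1); u_{n+1} = u_n + (h/2)·(k1 + k2).
s=1.000000, u=-1.000000:
  k1 = f(1.000000, -1.000000) = -3.430000
  k2 = f(1.250000, -1.857500) = -7.964031
  u ← -1.000000 + (0.25/2)·(-3.430000 + (-7.964031)) = -2.424254
s=1.250000, u=-2.424254:
  k1 = f(1.250000, -2.424254) = -11.767944
  k2 = f(1.500000, -5.366240) = -41.836494
  u ← -2.424254 + (0.25/2)·(-11.767944 + (-41.836494)) = -9.124809
u(1.5) ≈ -9.1248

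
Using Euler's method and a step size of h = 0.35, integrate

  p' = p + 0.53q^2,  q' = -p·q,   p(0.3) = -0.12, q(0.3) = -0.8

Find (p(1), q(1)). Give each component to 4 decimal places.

Euler on (p,q): p_{n+1} = p_n + h·p', q_{n+1} = q_n + h·q'.
0.300000: (-0.120000, -0.800000); f=(0.219200, -0.096000) → (-0.043280, -0.833600)
0.650000: (-0.043280, -0.833600); f=(0.325011, -0.036078) → (0.070474, -0.846227)
(p(1), q(1)) ≈ (0.0705, -0.8462)

0.0705, -0.8462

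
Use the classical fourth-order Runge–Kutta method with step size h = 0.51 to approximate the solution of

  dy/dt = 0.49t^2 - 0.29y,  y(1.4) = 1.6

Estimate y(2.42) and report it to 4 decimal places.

RK4: k1 = f(t_n, y_n); k2 = f(t_n + h/2, y_n + (h/2)·k1); k3 = f(t_n + h/2, y_n + (h/2)·k2); k4 = f(t_n + h, y_n + h·k3); y_{n+1} = y_n + (h/6)·(k1 + 2k2 + 2k3 + k4).
t=1.400000, y=1.600000:
  k1 = f(1.400000, 1.600000) = 0.496400
  k2 = f(1.655000, 1.726582) = 0.841413
  k3 = f(1.655000, 1.814560) = 0.815900
  k4 = f(1.910000, 2.016109) = 1.202897
  y ← 1.600000 + (0.51/6)·(k1 + 2k2 + 2k3 + k4) = 2.026184
t=1.910000, y=2.026184:
  k1 = f(1.910000, 2.026184) = 1.199976
  k2 = f(2.165000, 2.332177) = 1.620409
  k3 = f(2.165000, 2.439388) = 1.589318
  k4 = f(2.420000, 2.836736) = 2.046983
  y ← 2.026184 + (0.51/6)·(k1 + 2k2 + 2k3 + k4) = 2.847829
y(2.42) ≈ 2.8478

2.8478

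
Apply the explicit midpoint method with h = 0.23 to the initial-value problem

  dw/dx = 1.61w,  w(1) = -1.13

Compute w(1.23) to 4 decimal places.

Midpoint: k1 = f(x_n, w_n); k2 = f(x_n + h/2, w_n + (h/2)·k1); w_{n+1} = w_n + h·k2.
x=1.000000, w=-1.130000:
  k1 = f(1.000000, -1.130000) = -1.819300
  k2 = f(1.115000, -1.339220) = -2.156143
  w ← -1.130000 + 0.23·(-2.156143) = -1.625913
w(1.23) ≈ -1.6259

-1.6259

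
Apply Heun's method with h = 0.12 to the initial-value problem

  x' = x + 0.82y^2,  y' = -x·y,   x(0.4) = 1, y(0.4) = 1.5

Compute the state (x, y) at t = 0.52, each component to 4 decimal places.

Heun on (x,y): k1 = f(t_n, state_n); k2 = f(t_n + h, state_n + h·k1); state_{n+1} = state_n + (h/2)·(k1 + k2).
0.400000: (1.000000, 1.500000)
  k1 = (2.845000, -1.500000)
  predictor → (1.341400, 1.320000)
  k2 = (2.770168, -1.770648)
  → (1.336910, 1.303761)
(x(0.52), y(0.52)) ≈ (1.3369, 1.3038)

1.3369, 1.3038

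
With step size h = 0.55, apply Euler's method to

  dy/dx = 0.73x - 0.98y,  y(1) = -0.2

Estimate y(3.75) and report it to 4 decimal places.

2.0294

Euler: y_{n+1} = y_n + h·f(x_n, y_n).
x=1.000000, y=-0.200000: f=0.926000 → y ← -0.200000 + 0.55·0.926000 = 0.309300
x=1.550000, y=0.309300: f=0.828386 → y ← 0.309300 + 0.55·0.828386 = 0.764912
x=2.100000, y=0.764912: f=0.783386 → y ← 0.764912 + 0.55·0.783386 = 1.195775
x=2.650000, y=1.195775: f=0.762641 → y ← 1.195775 + 0.55·0.762641 = 1.615227
x=3.200000, y=1.615227: f=0.753077 → y ← 1.615227 + 0.55·0.753077 = 2.029420
y(3.75) ≈ 2.0294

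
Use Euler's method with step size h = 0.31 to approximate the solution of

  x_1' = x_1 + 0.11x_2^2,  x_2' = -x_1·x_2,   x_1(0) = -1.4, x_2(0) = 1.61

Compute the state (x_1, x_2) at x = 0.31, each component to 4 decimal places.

-1.7456, 2.3087

Euler on (x_1,x_2): x_1_{n+1} = x_1_n + h·x_1', x_2_{n+1} = x_2_n + h·x_2'.
0.000000: (-1.400000, 1.610000); f=(-1.114869, 2.254000) → (-1.745609, 2.308740)
(x_1(0.31), x_2(0.31)) ≈ (-1.7456, 2.3087)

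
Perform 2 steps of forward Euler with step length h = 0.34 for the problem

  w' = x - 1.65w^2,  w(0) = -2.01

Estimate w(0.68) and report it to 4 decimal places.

Euler: w_{n+1} = w_n + h·f(x_n, w_n).
x=0.000000, w=-2.010000: f=-6.666165 → w ← -2.010000 + 0.34·(-6.666165) = -4.276496
x=0.340000, w=-4.276496: f=-29.835891 → w ← -4.276496 + 0.34·(-29.835891) = -14.420699
w(0.68) ≈ -14.4207

-14.4207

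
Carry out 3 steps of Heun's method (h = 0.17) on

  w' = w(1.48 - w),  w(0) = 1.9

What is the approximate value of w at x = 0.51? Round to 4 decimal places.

Heun: k1 = f(x_n, w_n); k2 = f(x_n + h, w_n + h·k1); w_{n+1} = w_n + (h/2)·(k1 + k2).
x=0.000000, w=1.900000:
  k1 = f(0.000000, 1.900000) = -0.798000
  k2 = f(0.170000, 1.764340) = -0.501672
  w ← 1.900000 + (0.17/2)·(-0.798000 + (-0.501672)) = 1.789528
x=0.170000, w=1.789528:
  k1 = f(0.170000, 1.789528) = -0.553909
  k2 = f(0.340000, 1.695363) = -0.365119
  w ← 1.789528 + (0.17/2)·(-0.553909 + (-0.365119)) = 1.711410
x=0.340000, w=1.711410:
  k1 = f(0.340000, 1.711410) = -0.396038
  k2 = f(0.510000, 1.644084) = -0.269768
  w ← 1.711410 + (0.17/2)·(-0.396038 + (-0.269768)) = 1.654817
w(0.51) ≈ 1.6548

1.6548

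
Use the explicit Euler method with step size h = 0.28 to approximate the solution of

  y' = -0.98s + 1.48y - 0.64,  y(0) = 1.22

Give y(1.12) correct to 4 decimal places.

2.9828

Euler: y_{n+1} = y_n + h·f(s_n, y_n).
s=0.000000, y=1.220000: f=1.165600 → y ← 1.220000 + 0.28·1.165600 = 1.546368
s=0.280000, y=1.546368: f=1.374225 → y ← 1.546368 + 0.28·1.374225 = 1.931151
s=0.560000, y=1.931151: f=1.669303 → y ← 1.931151 + 0.28·1.669303 = 2.398556
s=0.840000, y=2.398556: f=2.086663 → y ← 2.398556 + 0.28·2.086663 = 2.982821
y(1.12) ≈ 2.9828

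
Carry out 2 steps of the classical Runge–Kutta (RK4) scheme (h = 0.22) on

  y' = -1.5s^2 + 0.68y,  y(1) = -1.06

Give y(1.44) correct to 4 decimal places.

-2.5667

RK4: k1 = f(s_n, y_n); k2 = f(s_n + h/2, y_n + (h/2)·k1); k3 = f(s_n + h/2, y_n + (h/2)·k2); k4 = f(s_n + h, y_n + h·k3); y_{n+1} = y_n + (h/6)·(k1 + 2k2 + 2k3 + k4).
s=1.000000, y=-1.060000:
  k1 = f(1.000000, -1.060000) = -2.220800
  k2 = f(1.110000, -1.304288) = -2.735066
  k3 = f(1.110000, -1.360857) = -2.773533
  k4 = f(1.220000, -1.670177) = -3.368321
  y ← -1.060000 + (0.22/6)·(k1 + 2k2 + 2k3 + k4) = -1.668898
s=1.220000, y=-1.668898:
  k1 = f(1.220000, -1.668898) = -3.367451
  k2 = f(1.330000, -2.039318) = -4.040086
  k3 = f(1.330000, -2.113308) = -4.090399
  k4 = f(1.440000, -2.568786) = -4.857175
  y ← -1.668898 + (0.22/6)·(k1 + 2k2 + 2k3 + k4) = -2.566704
y(1.44) ≈ -2.5667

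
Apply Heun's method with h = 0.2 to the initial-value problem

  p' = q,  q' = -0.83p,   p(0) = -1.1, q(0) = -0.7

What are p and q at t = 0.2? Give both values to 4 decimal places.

-1.2217, -0.5058

Heun on (p,q): k1 = f(t_n, state_n); k2 = f(t_n + h, state_n + h·k1); state_{n+1} = state_n + (h/2)·(k1 + k2).
0.000000: (-1.100000, -0.700000)
  k1 = (-0.700000, 0.913000)
  predictor → (-1.240000, -0.517400)
  k2 = (-0.517400, 1.029200)
  → (-1.221740, -0.505780)
(p(0.2), q(0.2)) ≈ (-1.2217, -0.5058)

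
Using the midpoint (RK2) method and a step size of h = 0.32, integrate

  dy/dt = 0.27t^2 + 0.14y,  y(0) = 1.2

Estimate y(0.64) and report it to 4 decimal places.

1.3349

Midpoint: k1 = f(t_n, y_n); k2 = f(t_n + h/2, y_n + (h/2)·k1); y_{n+1} = y_n + h·k2.
t=0.000000, y=1.200000:
  k1 = f(0.000000, 1.200000) = 0.168000
  k2 = f(0.160000, 1.226880) = 0.178675
  y ← 1.200000 + 0.32·0.178675 = 1.257176
t=0.320000, y=1.257176:
  k1 = f(0.320000, 1.257176) = 0.203653
  k2 = f(0.480000, 1.289760) = 0.242774
  y ← 1.257176 + 0.32·0.242774 = 1.334864
y(0.64) ≈ 1.3349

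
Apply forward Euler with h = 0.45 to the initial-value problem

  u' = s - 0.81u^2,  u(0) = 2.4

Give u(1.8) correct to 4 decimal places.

Euler: u_{n+1} = u_n + h·f(s_n, u_n).
s=0.000000, u=2.400000: f=-4.665600 → u ← 2.400000 + 0.45·(-4.665600) = 0.300480
s=0.450000, u=0.300480: f=0.376867 → u ← 0.300480 + 0.45·0.376867 = 0.470070
s=0.900000, u=0.470070: f=0.721018 → u ← 0.470070 + 0.45·0.721018 = 0.794528
s=1.350000, u=0.794528: f=0.838668 → u ← 0.794528 + 0.45·0.838668 = 1.171928
u(1.8) ≈ 1.1719

1.1719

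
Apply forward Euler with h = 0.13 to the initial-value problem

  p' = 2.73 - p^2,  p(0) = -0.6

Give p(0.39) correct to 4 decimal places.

0.4065

Euler: p_{n+1} = p_n + h·f(s_n, p_n).
s=0.000000, p=-0.600000: f=2.370000 → p ← -0.600000 + 0.13·2.370000 = -0.291900
s=0.130000, p=-0.291900: f=2.644794 → p ← -0.291900 + 0.13·2.644794 = 0.051923
s=0.260000, p=0.051923: f=2.727304 → p ← 0.051923 + 0.13·2.727304 = 0.406473
p(0.39) ≈ 0.4065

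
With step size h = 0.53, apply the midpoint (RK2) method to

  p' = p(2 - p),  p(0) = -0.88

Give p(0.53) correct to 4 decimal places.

Midpoint: k1 = f(x_n, p_n); k2 = f(x_n + h/2, p_n + (h/2)·k1); p_{n+1} = p_n + h·k2.
x=0.000000, p=-0.880000:
  k1 = f(0.000000, -0.880000) = -2.534400
  k2 = f(0.265000, -1.551616) = -5.510744
  p ← -0.880000 + 0.53·(-5.510744) = -3.800694
p(0.53) ≈ -3.8007

-3.8007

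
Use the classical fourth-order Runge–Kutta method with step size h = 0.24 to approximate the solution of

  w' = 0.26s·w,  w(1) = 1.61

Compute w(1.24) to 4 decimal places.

RK4: k1 = f(s_n, w_n); k2 = f(s_n + h/2, w_n + (h/2)·k1); k3 = f(s_n + h/2, w_n + (h/2)·k2); k4 = f(s_n + h, w_n + h·k3); w_{n+1} = w_n + (h/6)·(k1 + 2k2 + 2k3 + k4).
s=1.000000, w=1.610000:
  k1 = f(1.000000, 1.610000) = 0.418600
  k2 = f(1.120000, 1.660232) = 0.483460
  k3 = f(1.120000, 1.668015) = 0.485726
  k4 = f(1.240000, 1.726574) = 0.556648
  w ← 1.610000 + (0.24/6)·(k1 + 2k2 + 2k3 + k4) = 1.726545
w(1.24) ≈ 1.7265

1.7265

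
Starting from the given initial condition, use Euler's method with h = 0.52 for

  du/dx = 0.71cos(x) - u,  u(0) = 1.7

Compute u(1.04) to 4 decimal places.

0.8893

Euler: u_{n+1} = u_n + h·f(x_n, u_n).
x=0.000000, u=1.700000: f=-0.990000 → u ← 1.700000 + 0.52·(-0.990000) = 1.185200
x=0.520000, u=1.185200: f=-0.569048 → u ← 1.185200 + 0.52·(-0.569048) = 0.889295
u(1.04) ≈ 0.8893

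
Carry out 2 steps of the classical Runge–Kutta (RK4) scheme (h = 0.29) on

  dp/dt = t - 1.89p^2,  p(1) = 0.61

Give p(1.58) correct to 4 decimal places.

0.8075

RK4: k1 = f(t_n, p_n); k2 = f(t_n + h/2, p_n + (h/2)·k1); k3 = f(t_n + h/2, p_n + (h/2)·k2); k4 = f(t_n + h, p_n + h·k3); p_{n+1} = p_n + (h/6)·(k1 + 2k2 + 2k3 + k4).
t=1.000000, p=0.610000:
  k1 = f(1.000000, 0.610000) = 0.296731
  k2 = f(1.145000, 0.653026) = 0.339023
  k3 = f(1.145000, 0.659158) = 0.323815
  k4 = f(1.290000, 0.703906) = 0.353535
  p ← 0.610000 + (0.29/6)·(k1 + 2k2 + 2k3 + k4) = 0.705504
t=1.290000, p=0.705504:
  k1 = f(1.290000, 0.705504) = 0.349280
  k2 = f(1.435000, 0.756149) = 0.354370
  k3 = f(1.435000, 0.756887) = 0.352259
  k4 = f(1.580000, 0.807659) = 0.347128
  p ← 0.705504 + (0.29/6)·(k1 + 2k2 + 2k3 + k4) = 0.807471
p(1.58) ≈ 0.8075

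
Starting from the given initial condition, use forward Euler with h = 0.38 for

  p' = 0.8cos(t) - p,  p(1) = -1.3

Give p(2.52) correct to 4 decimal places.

Euler: p_{n+1} = p_n + h·f(t_n, p_n).
t=1.000000, p=-1.300000: f=1.732242 → p ← -1.300000 + 0.38·1.732242 = -0.641748
t=1.380000, p=-0.641748: f=0.793461 → p ← -0.641748 + 0.38·0.793461 = -0.340233
t=1.760000, p=-0.340233: f=0.189772 → p ← -0.340233 + 0.38·0.189772 = -0.268120
t=2.140000, p=-0.268120: f=-0.163049 → p ← -0.268120 + 0.38·(-0.163049) = -0.330079
p(2.52) ≈ -0.3301

-0.3301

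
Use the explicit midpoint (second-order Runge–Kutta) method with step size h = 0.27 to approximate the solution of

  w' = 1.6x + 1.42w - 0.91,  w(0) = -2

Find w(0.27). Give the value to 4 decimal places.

Midpoint: k1 = f(x_n, w_n); k2 = f(x_n + h/2, w_n + (h/2)·k1); w_{n+1} = w_n + h·k2.
x=0.000000, w=-2.000000:
  k1 = f(0.000000, -2.000000) = -3.750000
  k2 = f(0.135000, -2.506250) = -4.252875
  w ← -2.000000 + 0.27·(-4.252875) = -3.148276
w(0.27) ≈ -3.1483

-3.1483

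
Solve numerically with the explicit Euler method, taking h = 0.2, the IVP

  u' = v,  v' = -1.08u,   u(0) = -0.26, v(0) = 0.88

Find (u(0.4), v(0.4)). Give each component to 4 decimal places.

Euler on (u,v): u_{n+1} = u_n + h·u', v_{n+1} = v_n + h·v'.
0.000000: (-0.260000, 0.880000); f=(0.880000, 0.280800) → (-0.084000, 0.936160)
0.200000: (-0.084000, 0.936160); f=(0.936160, 0.090720) → (0.103232, 0.954304)
(u(0.4), v(0.4)) ≈ (0.1032, 0.9543)

0.1032, 0.9543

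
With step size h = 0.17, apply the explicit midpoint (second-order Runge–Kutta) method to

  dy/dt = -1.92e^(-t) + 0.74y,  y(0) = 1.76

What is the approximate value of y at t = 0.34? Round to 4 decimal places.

Midpoint: k1 = f(t_n, y_n); k2 = f(t_n + h/2, y_n + (h/2)·k1); y_{n+1} = y_n + h·k2.
t=0.000000, y=1.760000:
  k1 = f(0.000000, 1.760000) = -0.617600
  k2 = f(0.085000, 1.707504) = -0.499991
  y ← 1.760000 + 0.17·(-0.499991) = 1.675002
t=0.170000, y=1.675002:
  k1 = f(0.170000, 1.675002) = -0.380335
  k2 = f(0.255000, 1.642673) = -0.272262
  y ← 1.675002 + 0.17·(-0.272262) = 1.628717
y(0.34) ≈ 1.6287

1.6287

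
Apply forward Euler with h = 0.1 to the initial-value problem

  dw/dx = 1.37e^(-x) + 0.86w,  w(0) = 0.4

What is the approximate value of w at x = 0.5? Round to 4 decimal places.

Euler: w_{n+1} = w_n + h·f(x_n, w_n).
x=0.000000, w=0.400000: f=1.714000 → w ← 0.400000 + 0.1·1.714000 = 0.571400
x=0.100000, w=0.571400: f=1.731031 → w ← 0.571400 + 0.1·1.731031 = 0.744503
x=0.200000, w=0.744503: f=1.761934 → w ← 0.744503 + 0.1·1.761934 = 0.920697
x=0.300000, w=0.920697: f=1.806720 → w ← 0.920697 + 0.1·1.806720 = 1.101369
x=0.400000, w=1.101369: f=1.865515 → w ← 1.101369 + 0.1·1.865515 = 1.287920
w(0.5) ≈ 1.2879

1.2879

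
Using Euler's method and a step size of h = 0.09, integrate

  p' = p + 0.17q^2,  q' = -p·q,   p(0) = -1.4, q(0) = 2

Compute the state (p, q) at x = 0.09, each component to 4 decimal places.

Euler on (p,q): p_{n+1} = p_n + h·p', q_{n+1} = q_n + h·q'.
0.000000: (-1.400000, 2.000000); f=(-0.720000, 2.800000) → (-1.464800, 2.252000)
(p(0.09), q(0.09)) ≈ (-1.4648, 2.2520)

-1.4648, 2.2520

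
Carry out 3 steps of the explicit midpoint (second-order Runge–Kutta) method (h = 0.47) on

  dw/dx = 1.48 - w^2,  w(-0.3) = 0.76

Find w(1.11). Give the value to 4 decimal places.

Midpoint: k1 = f(x_n, w_n); k2 = f(x_n + h/2, w_n + (h/2)·k1); w_{n+1} = w_n + h·k2.
x=-0.300000, w=0.760000:
  k1 = f(-0.300000, 0.760000) = 0.902400
  k2 = f(-0.065000, 0.972064) = 0.535092
  w ← 0.760000 + 0.47·0.535092 = 1.011493
x=0.170000, w=1.011493:
  k1 = f(0.170000, 1.011493) = 0.456882
  k2 = f(0.405000, 1.118860) = 0.228152
  w ← 1.011493 + 0.47·0.228152 = 1.118724
x=0.640000, w=1.118724:
  k1 = f(0.640000, 1.118724) = 0.228456
  k2 = f(0.875000, 1.172411) = 0.105451
  w ← 1.118724 + 0.47·0.105451 = 1.168286
w(1.11) ≈ 1.1683

1.1683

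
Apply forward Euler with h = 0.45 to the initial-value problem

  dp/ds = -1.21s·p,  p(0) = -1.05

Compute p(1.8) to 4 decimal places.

Euler: p_{n+1} = p_n + h·f(s_n, p_n).
s=0.000000, p=-1.050000: f=0.000000 → p ← -1.050000 + 0.45·0.000000 = -1.050000
s=0.450000, p=-1.050000: f=0.571725 → p ← -1.050000 + 0.45·0.571725 = -0.792724
s=0.900000, p=-0.792724: f=0.863276 → p ← -0.792724 + 0.45·0.863276 = -0.404249
s=1.350000, p=-0.404249: f=0.660342 → p ← -0.404249 + 0.45·0.660342 = -0.107096
p(1.8) ≈ -0.1071

-0.1071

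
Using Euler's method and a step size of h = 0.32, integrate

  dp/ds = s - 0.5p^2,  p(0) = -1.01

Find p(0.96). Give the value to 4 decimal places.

-1.3529

Euler: p_{n+1} = p_n + h·f(s_n, p_n).
s=0.000000, p=-1.010000: f=-0.510050 → p ← -1.010000 + 0.32·(-0.510050) = -1.173216
s=0.320000, p=-1.173216: f=-0.368218 → p ← -1.173216 + 0.32·(-0.368218) = -1.291046
s=0.640000, p=-1.291046: f=-0.193400 → p ← -1.291046 + 0.32·(-0.193400) = -1.352934
p(0.96) ≈ -1.3529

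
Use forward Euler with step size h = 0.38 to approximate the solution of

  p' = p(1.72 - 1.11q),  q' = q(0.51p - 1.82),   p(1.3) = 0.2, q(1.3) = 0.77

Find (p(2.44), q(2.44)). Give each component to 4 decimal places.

Euler on (p,q): p_{n+1} = p_n + h·p', q_{n+1} = q_n + h·q'.
1.300000: (0.200000, 0.770000); f=(0.173060, -1.322860) → (0.265763, 0.267313)
1.680000: (0.265763, 0.267313); f=(0.378256, -0.450279) → (0.409500, 0.096207)
2.060000: (0.409500, 0.096207); f=(0.660609, -0.155005) → (0.660531, 0.037305)
(p(2.44), q(2.44)) ≈ (0.6605, 0.0373)

0.6605, 0.0373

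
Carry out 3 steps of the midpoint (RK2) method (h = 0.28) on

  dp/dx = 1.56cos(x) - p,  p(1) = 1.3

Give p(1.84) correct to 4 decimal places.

Midpoint: k1 = f(x_n, p_n); k2 = f(x_n + h/2, p_n + (h/2)·k1); p_{n+1} = p_n + h·k2.
x=1.000000, p=1.300000:
  k1 = f(1.000000, 1.300000) = -0.457128
  k2 = f(1.140000, 1.236002) = -0.584555
  p ← 1.300000 + 0.28·(-0.584555) = 1.136325
x=1.280000, p=1.136325:
  k1 = f(1.280000, 1.136325) = -0.689049
  k2 = f(1.420000, 1.039858) = -0.805506
  p ← 1.136325 + 0.28·(-0.805506) = 0.910783
x=1.560000, p=0.910783:
  k1 = f(1.560000, 0.910783) = -0.893941
  k2 = f(1.700000, 0.785631) = -0.986629
  p ← 0.910783 + 0.28·(-0.986629) = 0.634527
p(1.84) ≈ 0.6345

0.6345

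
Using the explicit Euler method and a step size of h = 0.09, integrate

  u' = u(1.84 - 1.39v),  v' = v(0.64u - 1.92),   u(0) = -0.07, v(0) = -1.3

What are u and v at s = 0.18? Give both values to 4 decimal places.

-0.1208, -0.8795

Euler on (u,v): u_{n+1} = u_n + h·u', v_{n+1} = v_n + h·v'.
0.000000: (-0.070000, -1.300000); f=(-0.255290, 2.554240) → (-0.092976, -1.070118)
0.090000: (-0.092976, -1.070118); f=(-0.309375, 2.118304) → (-0.120820, -0.879471)
(u(0.18), v(0.18)) ≈ (-0.1208, -0.8795)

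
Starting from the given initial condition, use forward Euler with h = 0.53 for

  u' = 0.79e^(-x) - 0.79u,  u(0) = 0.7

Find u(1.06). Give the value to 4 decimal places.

0.7264

Euler: u_{n+1} = u_n + h·f(x_n, u_n).
x=0.000000, u=0.700000: f=0.237000 → u ← 0.700000 + 0.53·0.237000 = 0.825610
x=0.530000, u=0.825610: f=-0.187234 → u ← 0.825610 + 0.53·(-0.187234) = 0.726376
u(1.06) ≈ 0.7264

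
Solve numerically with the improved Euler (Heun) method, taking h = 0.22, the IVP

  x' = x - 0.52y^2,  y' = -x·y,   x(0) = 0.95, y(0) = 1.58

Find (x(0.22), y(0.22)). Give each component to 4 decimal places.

Heun on (x,y): k1 = f(t_n, state_n); k2 = f(t_n + h, state_n + h·k1); state_{n+1} = state_n + (h/2)·(k1 + k2).
0.000000: (0.950000, 1.580000)
  k1 = (-0.348128, -1.501000)
  predictor → (0.873412, 1.249780)
  k2 = (0.061198, -1.091573)
  → (0.918438, 1.294817)
(x(0.22), y(0.22)) ≈ (0.9184, 1.2948)

0.9184, 1.2948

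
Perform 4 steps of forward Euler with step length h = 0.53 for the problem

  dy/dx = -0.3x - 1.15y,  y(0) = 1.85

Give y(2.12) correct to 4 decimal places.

Euler: y_{n+1} = y_n + h·f(x_n, y_n).
x=0.000000, y=1.850000: f=-2.127500 → y ← 1.850000 + 0.53·(-2.127500) = 0.722425
x=0.530000, y=0.722425: f=-0.989789 → y ← 0.722425 + 0.53·(-0.989789) = 0.197837
x=1.060000, y=0.197837: f=-0.545513 → y ← 0.197837 + 0.53·(-0.545513) = -0.091285
x=1.590000, y=-0.091285: f=-0.372023 → y ← -0.091285 + 0.53·(-0.372023) = -0.288457
y(2.12) ≈ -0.2885

-0.2885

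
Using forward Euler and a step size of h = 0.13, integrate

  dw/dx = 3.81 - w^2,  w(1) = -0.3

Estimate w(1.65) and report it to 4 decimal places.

Euler: w_{n+1} = w_n + h·f(x_n, w_n).
x=1.000000, w=-0.300000: f=3.720000 → w ← -0.300000 + 0.13·3.720000 = 0.183600
x=1.130000, w=0.183600: f=3.776291 → w ← 0.183600 + 0.13·3.776291 = 0.674518
x=1.260000, w=0.674518: f=3.355026 → w ← 0.674518 + 0.13·3.355026 = 1.110671
x=1.390000, w=1.110671: f=2.576410 → w ← 1.110671 + 0.13·2.576410 = 1.445604
x=1.520000, w=1.445604: f=1.720228 → w ← 1.445604 + 0.13·1.720228 = 1.669234
w(1.65) ≈ 1.6692

1.6692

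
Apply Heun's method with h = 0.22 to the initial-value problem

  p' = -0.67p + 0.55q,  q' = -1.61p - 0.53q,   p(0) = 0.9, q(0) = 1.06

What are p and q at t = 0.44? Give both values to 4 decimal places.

Heun on (p,q): k1 = f(t_n, state_n); k2 = f(t_n + h, state_n + h·k1); state_{n+1} = state_n + (h/2)·(k1 + k2).
0.000000: (0.900000, 1.060000)
  k1 = (-0.020000, -2.010800)
  predictor → (0.895600, 0.617624)
  k2 = (-0.260359, -1.769257)
  → (0.869161, 0.644194)
0.220000: (0.869161, 0.644194)
  k1 = (-0.228031, -1.740771)
  predictor → (0.818994, 0.261224)
  k2 = (-0.405053, -1.457029)
  → (0.799521, 0.292436)
(p(0.44), q(0.44)) ≈ (0.7995, 0.2924)

0.7995, 0.2924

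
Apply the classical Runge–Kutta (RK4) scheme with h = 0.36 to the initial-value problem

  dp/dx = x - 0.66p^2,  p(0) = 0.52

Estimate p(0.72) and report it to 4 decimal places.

RK4: k1 = f(x_n, p_n); k2 = f(x_n + h/2, p_n + (h/2)·k1); k3 = f(x_n + h/2, p_n + (h/2)·k2); k4 = f(x_n + h, p_n + h·k3); p_{n+1} = p_n + (h/6)·(k1 + 2k2 + 2k3 + k4).
x=0.000000, p=0.520000:
  k1 = f(0.000000, 0.520000) = -0.178464
  k2 = f(0.180000, 0.487876) = 0.022905
  k3 = f(0.180000, 0.524123) = -0.001305
  k4 = f(0.360000, 0.519530) = 0.181858
  p ← 0.520000 + (0.36/6)·(k1 + 2k2 + 2k3 + k4) = 0.522796
x=0.360000, p=0.522796:
  k1 = f(0.360000, 0.522796) = 0.179612
  k2 = f(0.540000, 0.555126) = 0.336611
  k3 = f(0.540000, 0.583386) = 0.315376
  k4 = f(0.720000, 0.636331) = 0.452755
  p ← 0.522796 + (0.36/6)·(k1 + 2k2 + 2k3 + k4) = 0.638976
p(0.72) ≈ 0.6390

0.6390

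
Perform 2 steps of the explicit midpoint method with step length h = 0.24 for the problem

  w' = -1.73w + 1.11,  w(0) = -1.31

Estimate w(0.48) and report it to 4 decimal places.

Midpoint: k1 = f(s_n, w_n); k2 = f(s_n + h/2, w_n + (h/2)·k1); w_{n+1} = w_n + h·k2.
s=0.000000, w=-1.310000:
  k1 = f(0.000000, -1.310000) = 3.376300
  k2 = f(0.120000, -0.904844) = 2.675380
  w ← -1.310000 + 0.24·2.675380 = -0.667909
s=0.240000, w=-0.667909:
  k1 = f(0.240000, -0.667909) = 2.265482
  k2 = f(0.360000, -0.396051) = 1.795168
  w ← -0.667909 + 0.24·1.795168 = -0.237068
w(0.48) ≈ -0.2371

-0.2371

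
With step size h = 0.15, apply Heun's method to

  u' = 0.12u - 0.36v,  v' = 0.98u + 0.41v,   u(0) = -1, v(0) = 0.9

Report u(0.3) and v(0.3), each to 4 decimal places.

-1.1248, 0.6855

Heun on (u,v): k1 = f(x_n, state_n); k2 = f(x_n + h, state_n + h·k1); state_{n+1} = state_n + (h/2)·(k1 + k2).
0.000000: (-1.000000, 0.900000)
  k1 = (-0.444000, -0.611000)
  predictor → (-1.066600, 0.808350)
  k2 = (-0.418998, -0.713844)
  → (-1.064725, 0.800637)
0.150000: (-1.064725, 0.800637)
  k1 = (-0.415996, -0.715169)
  predictor → (-1.127124, 0.693361)
  k2 = (-0.384865, -0.820304)
  → (-1.124789, 0.685476)
(u(0.3), v(0.3)) ≈ (-1.1248, 0.6855)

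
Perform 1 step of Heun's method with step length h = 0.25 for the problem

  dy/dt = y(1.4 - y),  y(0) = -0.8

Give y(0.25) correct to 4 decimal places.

-1.4292

Heun: k1 = f(t_n, y_n); k2 = f(t_n + h, y_n + h·k1); y_{n+1} = y_n + (h/2)·(k1 + k2).
t=0.000000, y=-0.800000:
  k1 = f(0.000000, -0.800000) = -1.760000
  k2 = f(0.250000, -1.240000) = -3.273600
  y ← -0.800000 + (0.25/2)·(-1.760000 + (-3.273600)) = -1.429200
y(0.25) ≈ -1.4292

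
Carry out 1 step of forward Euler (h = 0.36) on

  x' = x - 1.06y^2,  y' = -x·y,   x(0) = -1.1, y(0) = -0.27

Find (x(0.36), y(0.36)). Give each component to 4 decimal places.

-1.5238, -0.3769

Euler on (x,y): x_{n+1} = x_n + h·x', y_{n+1} = y_n + h·y'.
0.000000: (-1.100000, -0.270000); f=(-1.177274, -0.297000) → (-1.523819, -0.376920)
(x(0.36), y(0.36)) ≈ (-1.5238, -0.3769)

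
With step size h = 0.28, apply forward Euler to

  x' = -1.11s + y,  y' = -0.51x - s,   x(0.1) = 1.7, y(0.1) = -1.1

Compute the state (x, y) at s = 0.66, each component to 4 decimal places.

Euler on (x,y): x_{n+1} = x_n + h·x', y_{n+1} = y_n + h·y'.
0.100000: (1.700000, -1.100000); f=(-1.211000, -0.967000) → (1.360920, -1.370760)
0.380000: (1.360920, -1.370760); f=(-1.792560, -1.074069) → (0.859003, -1.671499)
(x(0.66), y(0.66)) ≈ (0.8590, -1.6715)

0.8590, -1.6715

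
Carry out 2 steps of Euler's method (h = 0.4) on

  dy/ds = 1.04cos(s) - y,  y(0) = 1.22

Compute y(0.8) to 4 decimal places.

1.0720

Euler: y_{n+1} = y_n + h·f(s_n, y_n).
s=0.000000, y=1.220000: f=-0.180000 → y ← 1.220000 + 0.4·(-0.180000) = 1.148000
s=0.400000, y=1.148000: f=-0.190097 → y ← 1.148000 + 0.4·(-0.190097) = 1.071961
y(0.8) ≈ 1.0720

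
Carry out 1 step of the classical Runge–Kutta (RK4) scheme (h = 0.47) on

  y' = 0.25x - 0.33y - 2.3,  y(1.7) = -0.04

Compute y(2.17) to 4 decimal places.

RK4: k1 = f(x_n, y_n); k2 = f(x_n + h/2, y_n + (h/2)·k1); k3 = f(x_n + h/2, y_n + (h/2)·k2); k4 = f(x_n + h, y_n + h·k3); y_{n+1} = y_n + (h/6)·(k1 + 2k2 + 2k3 + k4).
x=1.700000, y=-0.040000:
  k1 = f(1.700000, -0.040000) = -1.861800
  k2 = f(1.935000, -0.477523) = -1.658667
  k3 = f(1.935000, -0.429787) = -1.674420
  k4 = f(2.170000, -0.826978) = -1.484597
  y ← -0.040000 + (0.47/6)·(k1 + 2k2 + 2k3 + k4) = -0.824318
y(2.17) ≈ -0.8243

-0.8243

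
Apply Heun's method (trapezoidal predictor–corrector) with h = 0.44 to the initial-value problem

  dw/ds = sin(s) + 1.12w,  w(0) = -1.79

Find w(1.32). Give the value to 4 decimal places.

Heun: k1 = f(s_n, w_n); k2 = f(s_n + h, w_n + h·k1); w_{n+1} = w_n + (h/2)·(k1 + k2).
s=0.000000, w=-1.790000:
  k1 = f(0.000000, -1.790000) = -2.004800
  k2 = f(0.440000, -2.672112) = -2.566826
  w ← -1.790000 + (0.44/2)·(-2.004800 + (-2.566826)) = -2.795758
s=0.440000, w=-2.795758:
  k1 = f(0.440000, -2.795758) = -2.705309
  k2 = f(0.880000, -3.986094) = -3.693686
  w ← -2.795758 + (0.44/2)·(-2.705309 + (-3.693686)) = -4.203537
s=0.880000, w=-4.203537:
  k1 = f(0.880000, -4.203537) = -3.937222
  k2 = f(1.320000, -5.935914) = -5.679509
  w ← -4.203537 + (0.44/2)·(-3.937222 + (-5.679509)) = -6.319218
w(1.32) ≈ -6.3192

-6.3192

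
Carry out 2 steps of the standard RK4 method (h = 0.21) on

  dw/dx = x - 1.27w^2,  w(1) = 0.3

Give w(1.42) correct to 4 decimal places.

RK4: k1 = f(x_n, w_n); k2 = f(x_n + h/2, w_n + (h/2)·k1); k3 = f(x_n + h/2, w_n + (h/2)·k2); k4 = f(x_n + h, w_n + h·k3); w_{n+1} = w_n + (h/6)·(k1 + 2k2 + 2k3 + k4).
x=1.000000, w=0.300000:
  k1 = f(1.000000, 0.300000) = 0.885700
  k2 = f(1.105000, 0.392998) = 0.908851
  k3 = f(1.105000, 0.395429) = 0.906417
  k4 = f(1.210000, 0.490348) = 0.904640
  w ← 0.300000 + (0.21/6)·(k1 + 2k2 + 2k3 + k4) = 0.489731
x=1.210000, w=0.489731:
  k1 = f(1.210000, 0.489731) = 0.905408
  k2 = f(1.315000, 0.584799) = 0.880674
  k3 = f(1.315000, 0.582201) = 0.884523
  k4 = f(1.420000, 0.675480) = 0.840532
  w ← 0.489731 + (0.21/6)·(k1 + 2k2 + 2k3 + k4) = 0.674402
w(1.42) ≈ 0.6744

0.6744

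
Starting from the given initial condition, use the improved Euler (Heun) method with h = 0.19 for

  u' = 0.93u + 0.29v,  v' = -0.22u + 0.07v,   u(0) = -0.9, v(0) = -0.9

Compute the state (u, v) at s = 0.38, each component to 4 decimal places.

-1.3941, -0.8289

Heun on (u,v): k1 = f(s_n, state_n); k2 = f(s_n + h, state_n + h·k1); state_{n+1} = state_n + (h/2)·(k1 + k2).
0.000000: (-0.900000, -0.900000)
  k1 = (-1.098000, 0.135000)
  predictor → (-1.108620, -0.874350)
  k2 = (-1.284578, 0.182692)
  → (-1.126345, -0.869819)
0.190000: (-1.126345, -0.869819)
  k1 = (-1.299748, 0.186909)
  predictor → (-1.373297, -0.834307)
  k2 = (-1.519115, 0.243724)
  → (-1.394137, -0.828909)
(u(0.38), v(0.38)) ≈ (-1.3941, -0.8289)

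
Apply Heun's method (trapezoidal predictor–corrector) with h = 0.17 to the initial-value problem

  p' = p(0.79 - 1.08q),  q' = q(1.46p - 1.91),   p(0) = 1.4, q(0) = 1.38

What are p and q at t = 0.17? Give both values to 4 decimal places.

Heun on (p,q): k1 = f(t_n, state_n); k2 = f(t_n + h, state_n + h·k1); state_{n+1} = state_n + (h/2)·(k1 + k2).
0.000000: (1.400000, 1.380000)
  k1 = (-0.980560, 0.184920)
  predictor → (1.233305, 1.411436)
  k2 = (-0.905679, -0.154376)
  → (1.239670, 1.382596)
(p(0.17), q(0.17)) ≈ (1.2397, 1.3826)

1.2397, 1.3826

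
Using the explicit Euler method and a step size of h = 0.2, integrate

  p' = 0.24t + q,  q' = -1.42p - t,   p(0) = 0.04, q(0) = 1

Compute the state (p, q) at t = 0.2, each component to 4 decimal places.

Euler on (p,q): p_{n+1} = p_n + h·p', q_{n+1} = q_n + h·q'.
0.000000: (0.040000, 1.000000); f=(1.000000, -0.056800) → (0.240000, 0.988640)
(p(0.2), q(0.2)) ≈ (0.2400, 0.9886)

0.2400, 0.9886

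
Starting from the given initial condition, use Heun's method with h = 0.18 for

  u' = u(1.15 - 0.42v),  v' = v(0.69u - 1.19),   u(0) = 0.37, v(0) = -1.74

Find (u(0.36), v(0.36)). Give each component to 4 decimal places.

Heun on (u,v): k1 = f(t_n, state_n); k2 = f(t_n + h, state_n + h·k1); state_{n+1} = state_n + (h/2)·(k1 + k2).
0.000000: (0.370000, -1.740000)
  k1 = (0.695896, 1.626378)
  predictor → (0.495261, -1.447252)
  k2 = (0.870593, 1.227660)
  → (0.510984, -1.483137)
0.180000: (0.510984, -1.483137)
  k1 = (0.905932, 1.242010)
  predictor → (0.674052, -1.259575)
  k2 = (1.131747, 0.913071)
  → (0.694375, -1.289179)
(u(0.36), v(0.36)) ≈ (0.6944, -1.2892)

0.6944, -1.2892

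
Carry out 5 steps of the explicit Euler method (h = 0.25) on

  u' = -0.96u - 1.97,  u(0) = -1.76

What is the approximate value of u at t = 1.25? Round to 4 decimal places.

-1.9780

Euler: u_{n+1} = u_n + h·f(t_n, u_n).
t=0.000000, u=-1.760000: f=-0.280400 → u ← -1.760000 + 0.25·(-0.280400) = -1.830100
t=0.250000, u=-1.830100: f=-0.213104 → u ← -1.830100 + 0.25·(-0.213104) = -1.883376
t=0.500000, u=-1.883376: f=-0.161959 → u ← -1.883376 + 0.25·(-0.161959) = -1.923866
t=0.750000, u=-1.923866: f=-0.123089 → u ← -1.923866 + 0.25·(-0.123089) = -1.954638
t=1.000000, u=-1.954638: f=-0.093548 → u ← -1.954638 + 0.25·(-0.093548) = -1.978025
u(1.25) ≈ -1.9780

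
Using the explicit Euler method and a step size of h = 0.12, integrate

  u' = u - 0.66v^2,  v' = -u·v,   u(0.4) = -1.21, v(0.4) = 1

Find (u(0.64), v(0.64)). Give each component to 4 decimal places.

Euler on (u,v): u_{n+1} = u_n + h·u', v_{n+1} = v_n + h·v'.
0.400000: (-1.210000, 1.000000); f=(-1.870000, 1.210000) → (-1.434400, 1.145200)
0.520000: (-1.434400, 1.145200); f=(-2.299979, 1.642675) → (-1.710397, 1.342321)
(u(0.64), v(0.64)) ≈ (-1.7104, 1.3423)

-1.7104, 1.3423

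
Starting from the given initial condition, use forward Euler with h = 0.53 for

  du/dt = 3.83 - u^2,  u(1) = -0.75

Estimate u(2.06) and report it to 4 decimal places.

2.5008

Euler: u_{n+1} = u_n + h·f(t_n, u_n).
t=1.000000, u=-0.750000: f=3.267500 → u ← -0.750000 + 0.53·3.267500 = 0.981775
t=1.530000, u=0.981775: f=2.866118 → u ← 0.981775 + 0.53·2.866118 = 2.500817
u(2.06) ≈ 2.5008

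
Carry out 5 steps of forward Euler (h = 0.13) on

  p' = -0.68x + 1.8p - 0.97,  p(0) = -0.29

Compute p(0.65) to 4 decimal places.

Euler: p_{n+1} = p_n + h·f(x_n, p_n).
x=0.000000, p=-0.290000: f=-1.492000 → p ← -0.290000 + 0.13·(-1.492000) = -0.483960
x=0.130000, p=-0.483960: f=-1.929528 → p ← -0.483960 + 0.13·(-1.929528) = -0.734799
x=0.260000, p=-0.734799: f=-2.469438 → p ← -0.734799 + 0.13·(-2.469438) = -1.055826
x=0.390000, p=-1.055826: f=-3.135686 → p ← -1.055826 + 0.13·(-3.135686) = -1.463465
x=0.520000, p=-1.463465: f=-3.957836 → p ← -1.463465 + 0.13·(-3.957836) = -1.977983
p(0.65) ≈ -1.9780

-1.9780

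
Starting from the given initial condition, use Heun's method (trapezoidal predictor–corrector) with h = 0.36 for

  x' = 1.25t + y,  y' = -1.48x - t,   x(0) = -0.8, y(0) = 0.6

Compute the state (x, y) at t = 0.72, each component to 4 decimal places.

0.1597, 0.8068

Heun on (x,y): k1 = f(t_n, state_n); k2 = f(t_n + h, state_n + h·k1); state_{n+1} = state_n + (h/2)·(k1 + k2).
0.000000: (-0.800000, 0.600000)
  k1 = (0.600000, 1.184000)
  predictor → (-0.584000, 1.026240)
  k2 = (1.476240, 0.504320)
  → (-0.426277, 0.903898)
0.360000: (-0.426277, 0.903898)
  k1 = (1.353898, 0.270890)
  predictor → (0.061126, 1.001418)
  k2 = (1.901418, -0.810467)
  → (0.159680, 0.806774)
(x(0.72), y(0.72)) ≈ (0.1597, 0.8068)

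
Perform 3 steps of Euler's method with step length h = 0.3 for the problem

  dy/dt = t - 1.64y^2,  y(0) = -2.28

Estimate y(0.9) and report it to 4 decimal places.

-146.1866

Euler: y_{n+1} = y_n + h·f(t_n, y_n).
t=0.000000, y=-2.280000: f=-8.525376 → y ← -2.280000 + 0.3·(-8.525376) = -4.837613
t=0.300000, y=-4.837613: f=-38.080096 → y ← -4.837613 + 0.3·(-38.080096) = -16.261642
t=0.600000, y=-16.261642: f=-433.083221 → y ← -16.261642 + 0.3·(-433.083221) = -146.186608
y(0.9) ≈ -146.1866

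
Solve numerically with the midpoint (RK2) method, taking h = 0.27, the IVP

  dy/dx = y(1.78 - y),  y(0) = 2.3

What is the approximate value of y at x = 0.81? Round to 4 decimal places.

Midpoint: k1 = f(x_n, y_n); k2 = f(x_n + h/2, y_n + (h/2)·k1); y_{n+1} = y_n + h·k2.
x=0.000000, y=2.300000:
  k1 = f(0.000000, 2.300000) = -1.196000
  k2 = f(0.135000, 2.138540) = -0.766752
  y ← 2.300000 + 0.27·(-0.766752) = 2.092977
x=0.270000, y=2.092977:
  k1 = f(0.270000, 2.092977) = -0.655053
  k2 = f(0.405000, 2.004545) = -0.450110
  y ← 2.092977 + 0.27·(-0.450110) = 1.971447
x=0.540000, y=1.971447:
  k1 = f(0.540000, 1.971447) = -0.377428
  k2 = f(0.675000, 1.920494) = -0.269819
  y ← 1.971447 + 0.27·(-0.269819) = 1.898596
y(0.81) ≈ 1.8986

1.8986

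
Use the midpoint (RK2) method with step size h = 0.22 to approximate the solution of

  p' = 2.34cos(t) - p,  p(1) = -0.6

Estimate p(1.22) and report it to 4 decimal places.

-0.2842

Midpoint: k1 = f(t_n, p_n); k2 = f(t_n + h/2, p_n + (h/2)·k1); p_{n+1} = p_n + h·k2.
t=1.000000, p=-0.600000:
  k1 = f(1.000000, -0.600000) = 1.864307
  k2 = f(1.110000, -0.394926) = 1.435434
  p ← -0.600000 + 0.22·1.435434 = -0.284204
p(1.22) ≈ -0.2842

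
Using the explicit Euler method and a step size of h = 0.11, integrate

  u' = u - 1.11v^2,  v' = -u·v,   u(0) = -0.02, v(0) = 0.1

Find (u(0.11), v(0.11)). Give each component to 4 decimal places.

-0.0234, 0.1002

Euler on (u,v): u_{n+1} = u_n + h·u', v_{n+1} = v_n + h·v'.
0.000000: (-0.020000, 0.100000); f=(-0.031100, 0.002000) → (-0.023421, 0.100220)
(u(0.11), v(0.11)) ≈ (-0.0234, 0.1002)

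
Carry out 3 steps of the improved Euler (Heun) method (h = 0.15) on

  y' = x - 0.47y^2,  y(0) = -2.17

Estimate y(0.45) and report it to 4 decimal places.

-3.7988

Heun: k1 = f(x_n, y_n); k2 = f(x_n + h, y_n + h·k1); y_{n+1} = y_n + (h/2)·(k1 + k2).
x=0.000000, y=-2.170000:
  k1 = f(0.000000, -2.170000) = -2.213183
  k2 = f(0.150000, -2.501977) = -2.792149
  y ← -2.170000 + (0.15/2)·(-2.213183 + (-2.792149)) = -2.545400
x=0.150000, y=-2.545400:
  k1 = f(0.150000, -2.545400) = -2.895158
  k2 = f(0.300000, -2.979674) = -3.872874
  y ← -2.545400 + (0.15/2)·(-2.895158 + (-3.872874)) = -3.053002
x=0.300000, y=-3.053002:
  k1 = f(0.300000, -3.053002) = -4.080787
  k2 = f(0.450000, -3.665120) = -5.863560
  y ← -3.053002 + (0.15/2)·(-4.080787 + (-5.863560)) = -3.798828
y(0.45) ≈ -3.7988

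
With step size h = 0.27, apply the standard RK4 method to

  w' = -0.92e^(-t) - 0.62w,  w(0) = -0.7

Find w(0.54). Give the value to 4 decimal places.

-0.8222

RK4: k1 = f(t_n, w_n); k2 = f(t_n + h/2, w_n + (h/2)·k1); k3 = f(t_n + h/2, w_n + (h/2)·k2); k4 = f(t_n + h, w_n + h·k3); w_{n+1} = w_n + (h/6)·(k1 + 2k2 + 2k3 + k4).
t=0.000000, w=-0.700000:
  k1 = f(0.000000, -0.700000) = -0.486000
  k2 = f(0.135000, -0.765610) = -0.329140
  k3 = f(0.135000, -0.744434) = -0.342270
  k4 = f(0.270000, -0.792413) = -0.211013
  w ← -0.700000 + (0.27/6)·(k1 + 2k2 + 2k3 + k4) = -0.791792
t=0.270000, w=-0.791792:
  k1 = f(0.270000, -0.791792) = -0.211398
  k2 = f(0.405000, -0.820331) = -0.105013
  k3 = f(0.405000, -0.805969) = -0.113918
  k4 = f(0.540000, -0.822550) = -0.026147
  w ← -0.791792 + (0.27/6)·(k1 + 2k2 + 2k3 + k4) = -0.822186
w(0.54) ≈ -0.8222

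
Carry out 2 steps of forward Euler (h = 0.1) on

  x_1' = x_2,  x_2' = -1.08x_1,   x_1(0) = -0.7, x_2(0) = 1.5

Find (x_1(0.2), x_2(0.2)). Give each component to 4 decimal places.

-0.3924, 1.6350

Euler on (x_1,x_2): x_1_{n+1} = x_1_n + h·x_1', x_2_{n+1} = x_2_n + h·x_2'.
0.000000: (-0.700000, 1.500000); f=(1.500000, 0.756000) → (-0.550000, 1.575600)
0.100000: (-0.550000, 1.575600); f=(1.575600, 0.594000) → (-0.392440, 1.635000)
(x_1(0.2), x_2(0.2)) ≈ (-0.3924, 1.6350)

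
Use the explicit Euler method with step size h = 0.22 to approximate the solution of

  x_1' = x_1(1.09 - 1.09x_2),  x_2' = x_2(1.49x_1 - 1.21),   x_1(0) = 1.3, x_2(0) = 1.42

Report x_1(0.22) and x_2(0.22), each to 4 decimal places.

1.1691, 1.6471

Euler on (x_1,x_2): x_1_{n+1} = x_1_n + h·x_1', x_2_{n+1} = x_2_n + h·x_2'.
0.000000: (1.300000, 1.420000); f=(-0.595140, 1.032340) → (1.169069, 1.647115)
(x_1(0.22), x_2(0.22)) ≈ (1.1691, 1.6471)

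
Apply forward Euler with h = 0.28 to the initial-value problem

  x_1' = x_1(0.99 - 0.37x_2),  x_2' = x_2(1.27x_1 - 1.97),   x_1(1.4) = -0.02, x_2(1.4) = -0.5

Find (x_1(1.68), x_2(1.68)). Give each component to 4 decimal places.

Euler on (x_1,x_2): x_1_{n+1} = x_1_n + h·x_1', x_2_{n+1} = x_2_n + h·x_2'.
1.400000: (-0.020000, -0.500000); f=(-0.023500, 0.997700) → (-0.026580, -0.220644)
(x_1(1.68), x_2(1.68)) ≈ (-0.0266, -0.2206)

-0.0266, -0.2206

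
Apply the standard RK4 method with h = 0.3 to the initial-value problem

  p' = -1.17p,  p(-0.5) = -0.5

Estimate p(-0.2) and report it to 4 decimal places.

-0.3520

RK4: k1 = f(x_n, p_n); k2 = f(x_n + h/2, p_n + (h/2)·k1); k3 = f(x_n + h/2, p_n + (h/2)·k2); k4 = f(x_n + h, p_n + h·k3); p_{n+1} = p_n + (h/6)·(k1 + 2k2 + 2k3 + k4).
x=-0.500000, p=-0.500000:
  k1 = f(-0.500000, -0.500000) = 0.585000
  k2 = f(-0.350000, -0.412250) = 0.482332
  k3 = f(-0.350000, -0.427650) = 0.500351
  k4 = f(-0.200000, -0.349895) = 0.409377
  p ← -0.500000 + (0.3/6)·(k1 + 2k2 + 2k3 + k4) = -0.352013
p(-0.2) ≈ -0.3520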